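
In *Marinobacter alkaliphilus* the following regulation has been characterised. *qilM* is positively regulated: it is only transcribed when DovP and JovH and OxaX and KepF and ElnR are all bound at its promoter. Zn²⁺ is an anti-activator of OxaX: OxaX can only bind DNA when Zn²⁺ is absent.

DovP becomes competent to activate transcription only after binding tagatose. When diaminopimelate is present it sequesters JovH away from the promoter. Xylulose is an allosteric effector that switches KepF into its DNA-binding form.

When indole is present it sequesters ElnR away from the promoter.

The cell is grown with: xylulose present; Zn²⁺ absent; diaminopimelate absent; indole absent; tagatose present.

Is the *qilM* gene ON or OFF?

Tagatose is present, so DovP is active.
Diaminopimelate is absent, so JovH is active.
Zn²⁺ is absent, so OxaX is active.
Xylulose is present, so KepF is active.
Indole is absent, so ElnR is active.
No repressor is bound and DovP and JovH and OxaX and KepF and ElnR are active, so *qilM* is transcribed.

ON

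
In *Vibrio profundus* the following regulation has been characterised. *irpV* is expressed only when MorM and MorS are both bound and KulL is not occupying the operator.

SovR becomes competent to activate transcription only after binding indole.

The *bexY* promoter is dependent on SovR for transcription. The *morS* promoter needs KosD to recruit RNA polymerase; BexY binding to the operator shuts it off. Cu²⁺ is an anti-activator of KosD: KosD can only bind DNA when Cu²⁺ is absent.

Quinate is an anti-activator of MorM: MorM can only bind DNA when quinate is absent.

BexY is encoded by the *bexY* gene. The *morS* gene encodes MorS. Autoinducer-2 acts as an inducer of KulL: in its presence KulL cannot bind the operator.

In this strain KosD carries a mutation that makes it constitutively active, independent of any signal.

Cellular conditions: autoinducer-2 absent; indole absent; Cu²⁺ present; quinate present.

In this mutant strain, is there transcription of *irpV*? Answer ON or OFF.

Quinate is present, so MorM is inactive.
Indole is absent, so SovR is inactive.
Required activator SovR is absent, so *bexY* is not transcribed.
So BexY is not produced.
KosD is constitutively active in this strain.
No repressor is bound and KosD is active, so *morS* is transcribed.
So MorS is produced and active.
Autoinducer-2 is absent, so KulL is active.
With repressor KulL bound, *irpV* is not transcribed.

OFF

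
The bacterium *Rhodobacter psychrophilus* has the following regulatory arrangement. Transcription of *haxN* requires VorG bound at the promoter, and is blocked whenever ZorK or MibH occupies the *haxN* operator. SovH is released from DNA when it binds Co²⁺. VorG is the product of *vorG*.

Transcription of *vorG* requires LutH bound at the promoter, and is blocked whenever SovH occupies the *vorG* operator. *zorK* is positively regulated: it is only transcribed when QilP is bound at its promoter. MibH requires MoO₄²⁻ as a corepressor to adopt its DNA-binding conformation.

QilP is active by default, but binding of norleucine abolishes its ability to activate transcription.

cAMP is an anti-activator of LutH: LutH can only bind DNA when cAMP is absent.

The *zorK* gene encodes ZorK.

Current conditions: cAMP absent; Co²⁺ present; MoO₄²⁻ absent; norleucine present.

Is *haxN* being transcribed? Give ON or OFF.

ON

Norleucine is present, so QilP is inactive.
Required activator QilP is absent, so *zorK* is not transcribed.
So ZorK is not produced.
MoO₄²⁻ is absent, so MibH is inactive.
cAMP is absent, so LutH is active.
Co²⁺ is present, so SovH is inactive.
No repressor is bound and LutH is active, so *vorG* is transcribed.
So VorG is produced and active.
No repressor is bound and VorG is active, so *haxN* is transcribed.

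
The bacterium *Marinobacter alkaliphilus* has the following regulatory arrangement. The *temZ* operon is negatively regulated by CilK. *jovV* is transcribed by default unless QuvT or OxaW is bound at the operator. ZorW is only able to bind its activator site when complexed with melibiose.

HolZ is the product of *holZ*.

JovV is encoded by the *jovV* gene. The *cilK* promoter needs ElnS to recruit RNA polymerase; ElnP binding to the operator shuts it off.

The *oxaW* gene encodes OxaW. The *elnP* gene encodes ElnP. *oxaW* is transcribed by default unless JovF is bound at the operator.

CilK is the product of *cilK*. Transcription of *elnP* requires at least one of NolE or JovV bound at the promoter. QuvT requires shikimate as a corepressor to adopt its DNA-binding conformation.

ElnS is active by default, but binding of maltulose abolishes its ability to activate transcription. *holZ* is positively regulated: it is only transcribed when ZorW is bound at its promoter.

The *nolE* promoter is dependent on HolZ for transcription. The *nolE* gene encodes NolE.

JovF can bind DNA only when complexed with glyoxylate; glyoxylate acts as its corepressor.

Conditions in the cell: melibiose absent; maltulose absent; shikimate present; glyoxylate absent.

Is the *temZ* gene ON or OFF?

Melibiose is absent, so ZorW is inactive.
Required activator ZorW is absent, so *holZ* is not transcribed.
So HolZ is not produced.
Required activator HolZ is absent, so *nolE* is not transcribed.
So NolE is not produced.
Shikimate is present, so QuvT is active.
Glyoxylate is absent, so JovF is inactive.
With no repressor bound, *oxaW* is transcribed.
So OxaW is produced and active.
With repressor QuvT bound, *jovV* is not transcribed.
So JovV is not produced.
No activator is available at the *elnP* promoter, so *elnP* is not transcribed.
So ElnP is not produced.
Maltulose is absent, so ElnS is active.
No repressor is bound and ElnS is active, so *cilK* is transcribed.
So CilK is produced and active.
With repressor CilK bound, *temZ* is not transcribed.

OFF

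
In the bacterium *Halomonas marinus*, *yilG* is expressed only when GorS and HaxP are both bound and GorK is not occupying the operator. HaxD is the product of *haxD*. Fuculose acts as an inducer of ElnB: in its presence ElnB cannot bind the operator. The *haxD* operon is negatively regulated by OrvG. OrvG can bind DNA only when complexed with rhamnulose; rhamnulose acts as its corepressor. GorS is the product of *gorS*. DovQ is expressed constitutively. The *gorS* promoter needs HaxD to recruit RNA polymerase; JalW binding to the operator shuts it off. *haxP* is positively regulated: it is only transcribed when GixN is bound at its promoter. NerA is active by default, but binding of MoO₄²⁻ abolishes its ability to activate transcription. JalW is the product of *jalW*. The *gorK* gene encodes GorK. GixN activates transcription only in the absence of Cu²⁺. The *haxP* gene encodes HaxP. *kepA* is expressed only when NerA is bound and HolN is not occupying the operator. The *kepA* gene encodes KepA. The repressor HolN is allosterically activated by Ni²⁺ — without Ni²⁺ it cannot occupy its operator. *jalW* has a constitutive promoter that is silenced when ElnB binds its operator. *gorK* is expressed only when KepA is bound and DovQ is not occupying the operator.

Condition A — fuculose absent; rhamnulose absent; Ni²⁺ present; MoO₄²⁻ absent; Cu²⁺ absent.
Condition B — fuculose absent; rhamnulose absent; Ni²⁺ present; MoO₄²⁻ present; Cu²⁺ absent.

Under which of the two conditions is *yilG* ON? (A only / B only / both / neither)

Condition A:
Fuculose is absent, so ElnB is active.
With repressor ElnB bound, *jalW* is not transcribed.
So JalW is not produced.
Rhamnulose is absent, so OrvG is inactive.
With no repressor bound, *haxD* is transcribed.
So HaxD is produced and active.
No repressor is bound and HaxD is active, so *gorS* is transcribed.
So GorS is produced and active.
Ni²⁺ is present, so HolN is active.
MoO₄²⁻ is absent, so NerA is active.
With repressor HolN bound, *kepA* is not transcribed.
So KepA is not produced.
DovQ is produced constitutively and is active.
With repressor DovQ bound, *gorK* is not transcribed.
So GorK is not produced.
Cu²⁺ is absent, so GixN is active.
No repressor is bound and GixN is active, so *haxP* is transcribed.
So HaxP is produced and active.
No repressor is bound and GorS and HaxP are active, so *yilG* is transcribed.
→ *yilG* is ON in A.
Condition B:
Fuculose is absent, so ElnB is active.
With repressor ElnB bound, *jalW* is not transcribed.
So JalW is not produced.
Rhamnulose is absent, so OrvG is inactive.
With no repressor bound, *haxD* is transcribed.
So HaxD is produced and active.
No repressor is bound and HaxD is active, so *gorS* is transcribed.
So GorS is produced and active.
Ni²⁺ is present, so HolN is active.
MoO₄²⁻ is present, so NerA is inactive.
With repressor HolN bound, *kepA* is not transcribed.
So KepA is not produced.
DovQ is produced constitutively and is active.
With repressor DovQ bound, *gorK* is not transcribed.
So GorK is not produced.
Cu²⁺ is absent, so GixN is active.
No repressor is bound and GixN is active, so *haxP* is transcribed.
So HaxP is produced and active.
No repressor is bound and GorS and HaxP are active, so *yilG* is transcribed.
→ *yilG* is ON in B.

both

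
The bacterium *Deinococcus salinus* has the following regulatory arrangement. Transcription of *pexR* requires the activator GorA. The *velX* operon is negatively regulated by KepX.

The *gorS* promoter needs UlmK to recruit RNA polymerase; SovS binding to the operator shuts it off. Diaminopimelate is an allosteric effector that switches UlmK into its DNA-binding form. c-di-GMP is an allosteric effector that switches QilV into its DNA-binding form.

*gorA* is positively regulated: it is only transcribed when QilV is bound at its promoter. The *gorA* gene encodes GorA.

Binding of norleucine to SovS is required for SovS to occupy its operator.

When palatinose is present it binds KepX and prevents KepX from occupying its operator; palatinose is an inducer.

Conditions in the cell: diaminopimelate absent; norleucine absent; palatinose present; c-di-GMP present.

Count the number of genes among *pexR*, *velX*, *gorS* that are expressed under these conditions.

c-di-GMP is present, so QilV is active.
No repressor is bound and QilV is active, so *gorA* is transcribed.
So GorA is produced and active.
No repressor is bound and GorA is active, so *pexR* is transcribed.
→ *pexR* is ON.
Palatinose is present, so KepX is inactive.
With no repressor bound, *velX* is transcribed.
→ *velX* is ON.
Norleucine is absent, so SovS is inactive.
Diaminopimelate is absent, so UlmK is inactive.
Required activator UlmK is absent, so *gorS* is not transcribed.
→ *gorS* is OFF.
2 of the 3 genes are transcribed.

2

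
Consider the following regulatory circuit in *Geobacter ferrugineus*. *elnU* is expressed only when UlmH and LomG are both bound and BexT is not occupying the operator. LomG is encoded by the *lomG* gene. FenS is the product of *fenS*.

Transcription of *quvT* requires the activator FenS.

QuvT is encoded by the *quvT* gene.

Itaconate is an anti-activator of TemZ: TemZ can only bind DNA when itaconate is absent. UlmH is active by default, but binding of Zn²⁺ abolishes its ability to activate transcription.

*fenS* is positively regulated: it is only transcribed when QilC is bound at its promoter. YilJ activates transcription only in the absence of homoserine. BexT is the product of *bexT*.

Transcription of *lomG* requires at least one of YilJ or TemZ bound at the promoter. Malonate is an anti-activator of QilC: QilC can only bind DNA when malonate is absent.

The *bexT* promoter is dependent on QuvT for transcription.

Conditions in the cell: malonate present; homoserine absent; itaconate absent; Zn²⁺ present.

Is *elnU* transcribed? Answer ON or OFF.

Zn²⁺ is present, so UlmH is inactive.
Homoserine is absent, so YilJ is active.
Itaconate is absent, so TemZ is active.
Activator YilJ is present, so *lomG* is transcribed.
So LomG is produced and active.
Malonate is present, so QilC is inactive.
Required activator QilC is absent, so *fenS* is not transcribed.
So FenS is not produced.
Required activator FenS is absent, so *quvT* is not transcribed.
So QuvT is not produced.
Required activator QuvT is absent, so *bexT* is not transcribed.
So BexT is not produced.
Required activator UlmH is absent, so *elnU* is not transcribed.

OFF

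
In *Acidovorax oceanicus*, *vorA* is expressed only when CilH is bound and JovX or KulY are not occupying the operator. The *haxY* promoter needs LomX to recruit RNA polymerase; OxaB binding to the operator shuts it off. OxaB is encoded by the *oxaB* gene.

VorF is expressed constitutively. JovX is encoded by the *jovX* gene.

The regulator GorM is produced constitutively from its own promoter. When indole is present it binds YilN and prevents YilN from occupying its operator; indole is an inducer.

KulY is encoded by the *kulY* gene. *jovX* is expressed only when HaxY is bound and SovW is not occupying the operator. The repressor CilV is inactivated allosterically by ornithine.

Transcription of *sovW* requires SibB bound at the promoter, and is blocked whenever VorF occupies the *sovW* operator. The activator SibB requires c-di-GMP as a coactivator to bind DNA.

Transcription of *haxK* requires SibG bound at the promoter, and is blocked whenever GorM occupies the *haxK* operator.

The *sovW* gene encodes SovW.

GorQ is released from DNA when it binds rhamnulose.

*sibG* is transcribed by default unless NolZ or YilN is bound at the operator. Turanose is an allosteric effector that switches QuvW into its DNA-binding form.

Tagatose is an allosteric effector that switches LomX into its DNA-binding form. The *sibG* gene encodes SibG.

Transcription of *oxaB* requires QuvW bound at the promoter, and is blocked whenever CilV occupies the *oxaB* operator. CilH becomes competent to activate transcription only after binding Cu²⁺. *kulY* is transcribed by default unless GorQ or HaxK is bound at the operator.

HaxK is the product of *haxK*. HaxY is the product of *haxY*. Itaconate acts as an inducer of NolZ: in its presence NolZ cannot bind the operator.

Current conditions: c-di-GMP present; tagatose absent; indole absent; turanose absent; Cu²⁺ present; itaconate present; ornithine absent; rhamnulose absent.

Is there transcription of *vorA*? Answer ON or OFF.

c-di-GMP is present, so SibB is active.
VorF is produced constitutively and is active.
With repressor VorF bound, *sovW* is not transcribed.
So SovW is not produced.
Ornithine is absent, so CilV is active.
Turanose is absent, so QuvW is inactive.
With repressor CilV bound, *oxaB* is not transcribed.
So OxaB is not produced.
Tagatose is absent, so LomX is inactive.
Required activator LomX is absent, so *haxY* is not transcribed.
So HaxY is not produced.
Required activator HaxY is absent, so *jovX* is not transcribed.
So JovX is not produced.
Rhamnulose is absent, so GorQ is active.
Itaconate is present, so NolZ is inactive.
Indole is absent, so YilN is active.
With repressor YilN bound, *sibG* is not transcribed.
So SibG is not produced.
GorM is produced constitutively and is active.
With repressor GorM bound, *haxK* is not transcribed.
So HaxK is not produced.
With repressor GorQ bound, *kulY* is not transcribed.
So KulY is not produced.
Cu²⁺ is present, so CilH is active.
No repressor is bound and CilH is active, so *vorA* is transcribed.

ON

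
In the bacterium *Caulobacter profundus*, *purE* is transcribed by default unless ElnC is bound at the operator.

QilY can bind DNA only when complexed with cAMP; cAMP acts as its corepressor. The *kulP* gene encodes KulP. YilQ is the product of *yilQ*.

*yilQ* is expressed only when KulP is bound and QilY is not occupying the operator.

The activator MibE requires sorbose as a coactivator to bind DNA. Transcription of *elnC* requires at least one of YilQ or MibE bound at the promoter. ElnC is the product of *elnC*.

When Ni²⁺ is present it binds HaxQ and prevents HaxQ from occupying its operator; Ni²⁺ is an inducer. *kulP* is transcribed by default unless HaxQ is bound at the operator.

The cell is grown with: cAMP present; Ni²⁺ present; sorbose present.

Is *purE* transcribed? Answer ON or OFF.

OFF

Ni²⁺ is present, so HaxQ is inactive.
With no repressor bound, *kulP* is transcribed.
So KulP is produced and active.
cAMP is present, so QilY is active.
With repressor QilY bound, *yilQ* is not transcribed.
So YilQ is not produced.
Sorbose is present, so MibE is active.
Activator MibE is present, so *elnC* is transcribed.
So ElnC is produced and active.
With repressor ElnC bound, *purE* is not transcribed.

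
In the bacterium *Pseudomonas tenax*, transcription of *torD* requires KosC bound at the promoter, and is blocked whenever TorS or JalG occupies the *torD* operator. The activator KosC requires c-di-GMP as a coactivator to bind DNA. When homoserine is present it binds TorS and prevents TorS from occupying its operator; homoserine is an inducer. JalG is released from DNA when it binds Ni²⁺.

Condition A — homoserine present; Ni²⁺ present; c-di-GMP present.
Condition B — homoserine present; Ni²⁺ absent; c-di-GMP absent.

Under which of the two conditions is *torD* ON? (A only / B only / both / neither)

A only

Condition A:
Homoserine is present, so TorS is inactive.
Ni²⁺ is present, so JalG is inactive.
c-di-GMP is present, so KosC is active.
No repressor is bound and KosC is active, so *torD* is transcribed.
→ *torD* is ON in A.
Condition B:
Homoserine is present, so TorS is inactive.
Ni²⁺ is absent, so JalG is active.
c-di-GMP is absent, so KosC is inactive.
With repressor JalG bound, *torD* is not transcribed.
→ *torD* is OFF in B.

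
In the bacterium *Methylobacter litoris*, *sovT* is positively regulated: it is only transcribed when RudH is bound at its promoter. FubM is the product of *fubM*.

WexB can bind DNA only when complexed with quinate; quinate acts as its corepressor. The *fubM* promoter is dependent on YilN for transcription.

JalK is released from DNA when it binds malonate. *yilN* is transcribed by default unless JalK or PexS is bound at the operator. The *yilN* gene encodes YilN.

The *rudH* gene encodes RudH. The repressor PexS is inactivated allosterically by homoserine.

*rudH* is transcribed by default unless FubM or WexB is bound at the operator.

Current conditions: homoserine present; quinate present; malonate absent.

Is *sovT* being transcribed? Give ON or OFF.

Malonate is absent, so JalK is active.
Homoserine is present, so PexS is inactive.
With repressor JalK bound, *yilN* is not transcribed.
So YilN is not produced.
Required activator YilN is absent, so *fubM* is not transcribed.
So FubM is not produced.
Quinate is present, so WexB is active.
With repressor WexB bound, *rudH* is not transcribed.
So RudH is not produced.
Required activator RudH is absent, so *sovT* is not transcribed.

OFF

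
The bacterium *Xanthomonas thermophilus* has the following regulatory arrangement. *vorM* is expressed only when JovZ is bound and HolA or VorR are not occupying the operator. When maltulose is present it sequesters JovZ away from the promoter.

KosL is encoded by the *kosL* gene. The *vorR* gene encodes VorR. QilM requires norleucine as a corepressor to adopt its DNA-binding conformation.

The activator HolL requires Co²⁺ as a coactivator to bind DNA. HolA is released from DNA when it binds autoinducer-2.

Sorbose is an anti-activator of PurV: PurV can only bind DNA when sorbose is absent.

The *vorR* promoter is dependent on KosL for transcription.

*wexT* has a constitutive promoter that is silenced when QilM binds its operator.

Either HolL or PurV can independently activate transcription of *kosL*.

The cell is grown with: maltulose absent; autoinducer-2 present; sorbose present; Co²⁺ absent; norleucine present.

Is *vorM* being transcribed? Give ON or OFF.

Maltulose is absent, so JovZ is active.
Autoinducer-2 is present, so HolA is inactive.
Co²⁺ is absent, so HolL is inactive.
Sorbose is present, so PurV is inactive.
No activator is available at the *kosL* promoter, so *kosL* is not transcribed.
So KosL is not produced.
Required activator KosL is absent, so *vorR* is not transcribed.
So VorR is not produced.
No repressor is bound and JovZ is active, so *vorM* is transcribed.

ON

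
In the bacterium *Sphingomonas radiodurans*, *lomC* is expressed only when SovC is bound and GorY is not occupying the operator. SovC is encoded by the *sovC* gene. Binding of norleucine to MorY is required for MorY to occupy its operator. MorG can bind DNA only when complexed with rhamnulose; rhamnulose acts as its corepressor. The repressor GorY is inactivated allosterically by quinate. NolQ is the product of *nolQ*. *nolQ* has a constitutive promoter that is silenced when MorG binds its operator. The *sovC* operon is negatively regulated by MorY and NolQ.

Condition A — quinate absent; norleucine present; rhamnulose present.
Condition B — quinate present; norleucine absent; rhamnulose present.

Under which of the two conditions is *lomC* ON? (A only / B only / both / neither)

B only

Condition A:
Quinate is absent, so GorY is active.
Norleucine is present, so MorY is active.
Rhamnulose is present, so MorG is active.
With repressor MorG bound, *nolQ* is not transcribed.
So NolQ is not produced.
With repressor MorY bound, *sovC* is not transcribed.
So SovC is not produced.
With repressor GorY bound, *lomC* is not transcribed.
→ *lomC* is OFF in A.
Condition B:
Quinate is present, so GorY is inactive.
Norleucine is absent, so MorY is inactive.
Rhamnulose is present, so MorG is active.
With repressor MorG bound, *nolQ* is not transcribed.
So NolQ is not produced.
With no repressor bound, *sovC* is transcribed.
So SovC is produced and active.
No repressor is bound and SovC is active, so *lomC* is transcribed.
→ *lomC* is ON in B.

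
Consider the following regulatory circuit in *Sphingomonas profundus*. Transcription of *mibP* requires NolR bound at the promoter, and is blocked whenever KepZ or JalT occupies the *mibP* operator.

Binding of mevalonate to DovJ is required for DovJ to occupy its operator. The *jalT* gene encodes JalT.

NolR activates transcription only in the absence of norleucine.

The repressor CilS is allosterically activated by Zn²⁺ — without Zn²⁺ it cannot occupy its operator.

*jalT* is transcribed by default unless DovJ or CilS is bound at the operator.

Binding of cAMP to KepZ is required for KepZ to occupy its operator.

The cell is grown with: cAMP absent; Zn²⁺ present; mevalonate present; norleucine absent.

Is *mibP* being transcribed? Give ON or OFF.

ON

cAMP is absent, so KepZ is inactive.
Norleucine is absent, so NolR is active.
Mevalonate is present, so DovJ is active.
Zn²⁺ is present, so CilS is active.
With repressor DovJ bound, *jalT* is not transcribed.
So JalT is not produced.
No repressor is bound and NolR is active, so *mibP* is transcribed.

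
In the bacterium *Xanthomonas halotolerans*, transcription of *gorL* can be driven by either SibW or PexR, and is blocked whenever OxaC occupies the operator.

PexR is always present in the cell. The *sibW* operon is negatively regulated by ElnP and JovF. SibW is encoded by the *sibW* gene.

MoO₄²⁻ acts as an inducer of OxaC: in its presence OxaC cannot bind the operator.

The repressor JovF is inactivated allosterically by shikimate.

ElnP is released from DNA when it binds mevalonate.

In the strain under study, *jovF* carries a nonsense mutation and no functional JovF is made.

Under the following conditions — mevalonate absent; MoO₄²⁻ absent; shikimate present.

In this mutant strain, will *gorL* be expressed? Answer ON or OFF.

OFF

Mevalonate is absent, so ElnP is active.
JovF is non-functional in this strain, so it has no effect.
With repressor ElnP bound, *sibW* is not transcribed.
So SibW is not produced.
PexR is produced constitutively and is active.
MoO₄²⁻ is absent, so OxaC is active.
With repressor OxaC bound, *gorL* is not transcribed.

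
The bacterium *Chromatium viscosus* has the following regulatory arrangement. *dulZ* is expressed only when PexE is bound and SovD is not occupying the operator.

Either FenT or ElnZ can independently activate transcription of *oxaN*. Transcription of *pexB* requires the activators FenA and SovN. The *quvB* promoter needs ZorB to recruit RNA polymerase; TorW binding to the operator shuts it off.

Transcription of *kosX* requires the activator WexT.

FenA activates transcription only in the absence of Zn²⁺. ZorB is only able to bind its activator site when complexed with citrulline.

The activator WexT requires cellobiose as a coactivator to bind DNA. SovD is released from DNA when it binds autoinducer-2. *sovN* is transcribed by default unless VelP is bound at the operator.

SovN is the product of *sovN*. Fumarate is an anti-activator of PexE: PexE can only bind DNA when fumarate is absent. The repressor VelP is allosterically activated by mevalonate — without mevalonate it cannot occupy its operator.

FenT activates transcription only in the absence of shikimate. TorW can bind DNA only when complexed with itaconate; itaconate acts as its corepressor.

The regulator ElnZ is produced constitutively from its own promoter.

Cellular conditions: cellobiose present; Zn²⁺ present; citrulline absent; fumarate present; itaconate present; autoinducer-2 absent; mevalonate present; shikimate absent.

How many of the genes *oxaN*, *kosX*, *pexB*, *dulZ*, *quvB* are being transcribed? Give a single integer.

Shikimate is absent, so FenT is active.
ElnZ is produced constitutively and is active.
Activator FenT is present, so *oxaN* is transcribed.
→ *oxaN* is ON.
Cellobiose is present, so WexT is active.
No repressor is bound and WexT is active, so *kosX* is transcribed.
→ *kosX* is ON.
Zn²⁺ is present, so FenA is inactive.
Mevalonate is present, so VelP is active.
With repressor VelP bound, *sovN* is not transcribed.
So SovN is not produced.
Required activator FenA is absent, so *pexB* is not transcribed.
→ *pexB* is OFF.
Fumarate is present, so PexE is inactive.
Autoinducer-2 is absent, so SovD is active.
With repressor SovD bound, *dulZ* is not transcribed.
→ *dulZ* is OFF.
Itaconate is present, so TorW is active.
Citrulline is absent, so ZorB is inactive.
With repressor TorW bound, *quvB* is not transcribed.
→ *quvB* is OFF.
2 of the 5 genes are transcribed.

2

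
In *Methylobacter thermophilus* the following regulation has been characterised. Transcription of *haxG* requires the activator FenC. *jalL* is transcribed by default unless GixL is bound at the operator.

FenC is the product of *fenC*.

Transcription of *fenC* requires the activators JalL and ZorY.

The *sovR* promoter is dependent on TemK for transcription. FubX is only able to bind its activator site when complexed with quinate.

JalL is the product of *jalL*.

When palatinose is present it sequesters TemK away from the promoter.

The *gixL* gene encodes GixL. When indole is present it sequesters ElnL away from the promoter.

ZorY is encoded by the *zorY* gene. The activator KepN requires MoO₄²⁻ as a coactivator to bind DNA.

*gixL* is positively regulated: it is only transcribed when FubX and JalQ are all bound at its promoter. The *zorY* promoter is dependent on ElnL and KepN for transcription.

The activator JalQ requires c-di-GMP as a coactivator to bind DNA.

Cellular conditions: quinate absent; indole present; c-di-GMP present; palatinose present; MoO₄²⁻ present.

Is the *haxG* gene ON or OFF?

Quinate is absent, so FubX is inactive.
c-di-GMP is present, so JalQ is active.
Required activator FubX is absent, so *gixL* is not transcribed.
So GixL is not produced.
With no repressor bound, *jalL* is transcribed.
So JalL is produced and active.
Indole is present, so ElnL is inactive.
MoO₄²⁻ is present, so KepN is active.
Required activator ElnL is absent, so *zorY* is not transcribed.
So ZorY is not produced.
Required activator ZorY is absent, so *fenC* is not transcribed.
So FenC is not produced.
Required activator FenC is absent, so *haxG* is not transcribed.

OFF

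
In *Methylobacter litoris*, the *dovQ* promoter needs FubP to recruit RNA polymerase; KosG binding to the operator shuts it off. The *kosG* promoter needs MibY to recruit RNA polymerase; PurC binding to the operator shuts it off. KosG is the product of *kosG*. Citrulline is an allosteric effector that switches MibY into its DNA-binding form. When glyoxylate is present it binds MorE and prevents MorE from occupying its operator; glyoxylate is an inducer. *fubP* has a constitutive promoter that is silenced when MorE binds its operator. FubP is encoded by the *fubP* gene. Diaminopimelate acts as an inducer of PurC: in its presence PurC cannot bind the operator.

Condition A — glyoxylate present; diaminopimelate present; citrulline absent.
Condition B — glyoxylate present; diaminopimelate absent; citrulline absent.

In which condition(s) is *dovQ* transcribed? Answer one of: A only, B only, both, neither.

Condition A:
Glyoxylate is present, so MorE is inactive.
With no repressor bound, *fubP* is transcribed.
So FubP is produced and active.
Diaminopimelate is present, so PurC is inactive.
Citrulline is absent, so MibY is inactive.
Required activator MibY is absent, so *kosG* is not transcribed.
So KosG is not produced.
No repressor is bound and FubP is active, so *dovQ* is transcribed.
→ *dovQ* is ON in A.
Condition B:
Glyoxylate is present, so MorE is inactive.
With no repressor bound, *fubP* is transcribed.
So FubP is produced and active.
Diaminopimelate is absent, so PurC is active.
Citrulline is absent, so MibY is inactive.
With repressor PurC bound, *kosG* is not transcribed.
So KosG is not produced.
No repressor is bound and FubP is active, so *dovQ* is transcribed.
→ *dovQ* is ON in B.

both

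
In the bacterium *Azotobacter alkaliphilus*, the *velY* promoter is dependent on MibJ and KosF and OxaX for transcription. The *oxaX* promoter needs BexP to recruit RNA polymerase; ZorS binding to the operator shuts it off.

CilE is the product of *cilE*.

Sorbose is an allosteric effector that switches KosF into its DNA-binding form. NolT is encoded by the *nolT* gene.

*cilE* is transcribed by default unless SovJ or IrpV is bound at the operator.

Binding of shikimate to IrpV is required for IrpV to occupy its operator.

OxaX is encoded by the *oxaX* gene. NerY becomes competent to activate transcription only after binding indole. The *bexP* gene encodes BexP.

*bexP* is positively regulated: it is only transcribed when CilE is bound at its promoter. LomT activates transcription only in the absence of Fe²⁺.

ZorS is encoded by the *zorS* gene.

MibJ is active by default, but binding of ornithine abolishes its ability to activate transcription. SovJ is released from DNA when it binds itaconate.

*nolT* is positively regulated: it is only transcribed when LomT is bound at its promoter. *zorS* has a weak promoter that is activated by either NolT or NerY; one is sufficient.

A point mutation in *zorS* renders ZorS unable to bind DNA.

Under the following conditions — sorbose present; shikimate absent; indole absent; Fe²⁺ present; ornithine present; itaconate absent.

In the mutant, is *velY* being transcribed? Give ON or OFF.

Ornithine is present, so MibJ is inactive.
Sorbose is present, so KosF is active.
ZorS is non-functional in this strain, so it has no effect.
Itaconate is absent, so SovJ is active.
Shikimate is absent, so IrpV is inactive.
With repressor SovJ bound, *cilE* is not transcribed.
So CilE is not produced.
Required activator CilE is absent, so *bexP* is not transcribed.
So BexP is not produced.
Required activator BexP is absent, so *oxaX* is not transcribed.
So OxaX is not produced.
Required activator MibJ is absent, so *velY* is not transcribed.

OFF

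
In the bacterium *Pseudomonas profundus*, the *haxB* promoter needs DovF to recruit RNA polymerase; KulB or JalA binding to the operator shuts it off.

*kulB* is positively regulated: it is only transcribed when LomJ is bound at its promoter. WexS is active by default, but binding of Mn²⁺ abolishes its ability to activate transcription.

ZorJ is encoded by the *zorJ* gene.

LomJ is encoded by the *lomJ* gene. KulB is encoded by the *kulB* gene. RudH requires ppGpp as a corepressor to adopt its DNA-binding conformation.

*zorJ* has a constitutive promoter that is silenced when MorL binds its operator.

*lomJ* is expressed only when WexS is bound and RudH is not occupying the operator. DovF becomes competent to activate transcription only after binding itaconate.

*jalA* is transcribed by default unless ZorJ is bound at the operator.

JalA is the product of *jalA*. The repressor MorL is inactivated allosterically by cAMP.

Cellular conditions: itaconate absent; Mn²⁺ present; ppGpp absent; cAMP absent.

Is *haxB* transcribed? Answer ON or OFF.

Itaconate is absent, so DovF is inactive.
ppGpp is absent, so RudH is inactive.
Mn²⁺ is present, so WexS is inactive.
Required activator WexS is absent, so *lomJ* is not transcribed.
So LomJ is not produced.
Required activator LomJ is absent, so *kulB* is not transcribed.
So KulB is not produced.
cAMP is absent, so MorL is active.
With repressor MorL bound, *zorJ* is not transcribed.
So ZorJ is not produced.
With no repressor bound, *jalA* is transcribed.
So JalA is produced and active.
With repressor JalA bound, *haxB* is not transcribed.

OFF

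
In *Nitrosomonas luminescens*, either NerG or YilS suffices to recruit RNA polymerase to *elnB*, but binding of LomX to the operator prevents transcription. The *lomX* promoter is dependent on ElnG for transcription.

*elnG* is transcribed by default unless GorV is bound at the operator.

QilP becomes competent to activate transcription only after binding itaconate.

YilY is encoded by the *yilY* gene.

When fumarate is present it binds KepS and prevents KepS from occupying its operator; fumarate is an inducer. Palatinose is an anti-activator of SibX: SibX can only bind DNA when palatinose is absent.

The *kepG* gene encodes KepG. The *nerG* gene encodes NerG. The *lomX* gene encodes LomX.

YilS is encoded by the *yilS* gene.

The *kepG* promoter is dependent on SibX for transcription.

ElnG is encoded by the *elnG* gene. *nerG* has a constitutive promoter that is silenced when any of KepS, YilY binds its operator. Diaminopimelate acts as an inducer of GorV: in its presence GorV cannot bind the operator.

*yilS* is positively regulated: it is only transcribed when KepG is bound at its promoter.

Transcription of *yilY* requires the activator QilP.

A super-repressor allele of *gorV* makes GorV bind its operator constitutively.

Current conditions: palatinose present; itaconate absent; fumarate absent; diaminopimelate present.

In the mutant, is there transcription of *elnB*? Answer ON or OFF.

Fumarate is absent, so KepS is active.
Itaconate is absent, so QilP is inactive.
Required activator QilP is absent, so *yilY* is not transcribed.
So YilY is not produced.
With repressor KepS bound, *nerG* is not transcribed.
So NerG is not produced.
GorV is constitutively active in this strain.
With repressor GorV bound, *elnG* is not transcribed.
So ElnG is not produced.
Required activator ElnG is absent, so *lomX* is not transcribed.
So LomX is not produced.
Palatinose is present, so SibX is inactive.
Required activator SibX is absent, so *kepG* is not transcribed.
So KepG is not produced.
Required activator KepG is absent, so *yilS* is not transcribed.
So YilS is not produced.
No activator is available at the *elnB* promoter, so *elnB* is not transcribed.

OFF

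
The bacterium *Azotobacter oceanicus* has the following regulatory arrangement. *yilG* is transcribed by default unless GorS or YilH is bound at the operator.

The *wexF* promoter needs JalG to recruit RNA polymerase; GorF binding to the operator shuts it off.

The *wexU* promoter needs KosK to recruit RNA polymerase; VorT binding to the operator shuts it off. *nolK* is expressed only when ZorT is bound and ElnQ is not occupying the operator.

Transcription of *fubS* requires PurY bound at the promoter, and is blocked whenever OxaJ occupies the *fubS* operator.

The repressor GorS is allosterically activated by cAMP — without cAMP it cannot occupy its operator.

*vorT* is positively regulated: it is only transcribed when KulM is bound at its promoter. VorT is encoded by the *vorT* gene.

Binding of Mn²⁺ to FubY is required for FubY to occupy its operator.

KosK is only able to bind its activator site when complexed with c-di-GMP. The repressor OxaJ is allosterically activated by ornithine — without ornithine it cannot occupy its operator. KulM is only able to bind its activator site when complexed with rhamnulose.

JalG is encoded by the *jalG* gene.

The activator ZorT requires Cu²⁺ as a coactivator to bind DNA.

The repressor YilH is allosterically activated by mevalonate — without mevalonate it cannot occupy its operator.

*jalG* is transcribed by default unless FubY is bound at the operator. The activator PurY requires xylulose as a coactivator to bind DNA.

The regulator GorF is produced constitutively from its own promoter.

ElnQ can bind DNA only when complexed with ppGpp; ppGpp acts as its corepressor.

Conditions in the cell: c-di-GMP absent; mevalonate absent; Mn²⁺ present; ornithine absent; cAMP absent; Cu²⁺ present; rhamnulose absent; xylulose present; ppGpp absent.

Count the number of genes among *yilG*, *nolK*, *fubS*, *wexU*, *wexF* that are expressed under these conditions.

3

cAMP is absent, so GorS is inactive.
Mevalonate is absent, so YilH is inactive.
With no repressor bound, *yilG* is transcribed.
→ *yilG* is ON.
Cu²⁺ is present, so ZorT is active.
ppGpp is absent, so ElnQ is inactive.
No repressor is bound and ZorT is active, so *nolK* is transcribed.
→ *nolK* is ON.
Xylulose is present, so PurY is active.
Ornithine is absent, so OxaJ is inactive.
No repressor is bound and PurY is active, so *fubS* is transcribed.
→ *fubS* is ON.
Rhamnulose is absent, so KulM is inactive.
Required activator KulM is absent, so *vorT* is not transcribed.
So VorT is not produced.
c-di-GMP is absent, so KosK is inactive.
Required activator KosK is absent, so *wexU* is not transcribed.
→ *wexU* is OFF.
Mn²⁺ is present, so FubY is active.
With repressor FubY bound, *jalG* is not transcribed.
So JalG is not produced.
GorF is produced constitutively and is active.
With repressor GorF bound, *wexF* is not transcribed.
→ *wexF* is OFF.
3 of the 5 genes are transcribed.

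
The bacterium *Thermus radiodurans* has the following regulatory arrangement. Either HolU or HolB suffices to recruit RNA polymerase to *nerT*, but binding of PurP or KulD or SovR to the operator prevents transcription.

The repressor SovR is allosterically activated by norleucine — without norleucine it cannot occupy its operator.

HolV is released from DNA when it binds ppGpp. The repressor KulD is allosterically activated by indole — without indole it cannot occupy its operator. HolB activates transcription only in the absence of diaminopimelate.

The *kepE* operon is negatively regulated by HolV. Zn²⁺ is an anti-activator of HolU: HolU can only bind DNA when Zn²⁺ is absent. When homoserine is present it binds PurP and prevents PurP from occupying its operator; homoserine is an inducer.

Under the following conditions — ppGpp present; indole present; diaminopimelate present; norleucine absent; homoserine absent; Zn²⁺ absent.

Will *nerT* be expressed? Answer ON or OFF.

OFF

Homoserine is absent, so PurP is active.
Indole is present, so KulD is active.
Norleucine is absent, so SovR is inactive.
Zn²⁺ is absent, so HolU is active.
Diaminopimelate is present, so HolB is inactive.
With repressor PurP bound, *nerT* is not transcribed.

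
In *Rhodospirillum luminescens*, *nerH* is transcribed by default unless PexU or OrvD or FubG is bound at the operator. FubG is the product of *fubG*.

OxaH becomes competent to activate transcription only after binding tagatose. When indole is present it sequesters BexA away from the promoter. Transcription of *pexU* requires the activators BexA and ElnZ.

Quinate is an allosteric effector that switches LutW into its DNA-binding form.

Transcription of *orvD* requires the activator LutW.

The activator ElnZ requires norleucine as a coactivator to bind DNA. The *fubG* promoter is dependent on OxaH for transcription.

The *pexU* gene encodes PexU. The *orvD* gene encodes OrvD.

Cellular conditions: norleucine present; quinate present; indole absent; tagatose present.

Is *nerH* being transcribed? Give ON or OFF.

OFF

Indole is absent, so BexA is active.
Norleucine is present, so ElnZ is active.
No repressor is bound and BexA and ElnZ are active, so *pexU* is transcribed.
So PexU is produced and active.
Quinate is present, so LutW is active.
No repressor is bound and LutW is active, so *orvD* is transcribed.
So OrvD is produced and active.
Tagatose is present, so OxaH is active.
No repressor is bound and OxaH is active, so *fubG* is transcribed.
So FubG is produced and active.
With repressor PexU bound, *nerH* is not transcribed.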